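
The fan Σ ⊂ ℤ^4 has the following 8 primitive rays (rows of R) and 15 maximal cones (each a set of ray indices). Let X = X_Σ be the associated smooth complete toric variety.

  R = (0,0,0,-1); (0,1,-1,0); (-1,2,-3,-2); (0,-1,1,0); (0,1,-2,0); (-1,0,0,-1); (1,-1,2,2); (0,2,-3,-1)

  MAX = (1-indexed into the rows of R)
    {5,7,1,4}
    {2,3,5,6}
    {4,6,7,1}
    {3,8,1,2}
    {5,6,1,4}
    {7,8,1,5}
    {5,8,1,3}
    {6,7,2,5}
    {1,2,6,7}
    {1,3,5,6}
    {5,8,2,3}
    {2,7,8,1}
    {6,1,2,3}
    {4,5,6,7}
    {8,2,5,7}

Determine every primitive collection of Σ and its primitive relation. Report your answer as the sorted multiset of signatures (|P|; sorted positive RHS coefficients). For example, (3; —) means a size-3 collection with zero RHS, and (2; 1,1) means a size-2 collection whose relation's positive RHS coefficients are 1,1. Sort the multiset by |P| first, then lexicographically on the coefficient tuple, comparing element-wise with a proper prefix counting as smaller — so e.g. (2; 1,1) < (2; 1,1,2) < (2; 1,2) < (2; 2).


Δ(Σ) — 8 vertices, 7 min non-faces:

  • {2,4}:  v_{2} + v_{4} = 0  →  sig = (2; —)
  • {3,7}:  v_{3} + v_{7} = v_{2}  →  sig = (2; 1)
  • {6,8}:  v_{6} + v_{8} = v_{3}  →  sig = (2; 1)
  • {4,8}:  v_{4} + v_{8} = v_{1} + v_{5}  →  sig = (2; 1,1)
  • {3,4}:  v_{3} + v_{4} = v_{1} + v_{5} + v_{6}  →  sig = (2; 1,1,1)
  • {1,2,5}:  v_{1} + v_{2} + v_{5} = v_{8}  →  sig = (3; 1)
  • {1,5,6,7}:  v_{1} + v_{5} + v_{6} + v_{7} = 0  →  sig = (4; —)

so the primitive-relation signature multiset is
{ (2; —),  (2; 1) ×2,  (2; 1,1),  (2; 1,1,1),  (3; 1),  (4; —) }


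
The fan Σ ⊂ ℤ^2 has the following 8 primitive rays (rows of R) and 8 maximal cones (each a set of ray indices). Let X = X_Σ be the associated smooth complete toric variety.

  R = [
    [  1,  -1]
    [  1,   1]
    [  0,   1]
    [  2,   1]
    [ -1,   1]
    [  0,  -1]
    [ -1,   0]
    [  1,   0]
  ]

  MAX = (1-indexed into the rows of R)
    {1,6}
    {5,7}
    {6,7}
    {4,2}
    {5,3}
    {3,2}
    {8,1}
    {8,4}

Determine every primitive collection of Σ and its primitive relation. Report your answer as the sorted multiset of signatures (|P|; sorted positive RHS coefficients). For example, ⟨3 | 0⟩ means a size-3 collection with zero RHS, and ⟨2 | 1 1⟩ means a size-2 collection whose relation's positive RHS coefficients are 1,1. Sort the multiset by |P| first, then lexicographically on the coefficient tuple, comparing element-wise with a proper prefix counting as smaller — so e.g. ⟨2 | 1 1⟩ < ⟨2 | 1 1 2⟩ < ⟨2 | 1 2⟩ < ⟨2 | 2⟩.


|primitive collections| = 20. Relations:

  • {1,5}:  v_{1} + v_{5} = 0  →  sig = ⟨2 | 0⟩
  • {3,6}:  v_{3} + v_{6} = 0  →  sig = ⟨2 | 0⟩
  • {7,8}:  v_{7} + v_{8} = 0  →  sig = ⟨2 | 0⟩
  • {1,3}:  v_{1} + v_{3} = v_{8}  →  sig = ⟨2 | 1⟩
  • {1,7}:  v_{1} + v_{7} = v_{6}  →  sig = ⟨2 | 1⟩
  • {2,6}:  v_{2} + v_{6} = v_{8}  →  sig = ⟨2 | 1⟩
  • {2,7}:  v_{2} + v_{7} = v_{3}  →  sig = ⟨2 | 1⟩
  • {2,8}:  v_{2} + v_{8} = v_{4}  →  sig = ⟨2 | 1⟩
  • {3,7}:  v_{3} + v_{7} = v_{5}  →  sig = ⟨2 | 1⟩
  • {3,8}:  v_{3} + v_{8} = v_{2}  →  sig = ⟨2 | 1⟩
  • {4,7}:  v_{4} + v_{7} = v_{2}  →  sig = ⟨2 | 1⟩
  • {5,6}:  v_{5} + v_{6} = v_{7}  →  sig = ⟨2 | 1⟩
  • {5,8}:  v_{5} + v_{8} = v_{3}  →  sig = ⟨2 | 1⟩
  • {6,8}:  v_{6} + v_{8} = v_{1}  →  sig = ⟨2 | 1⟩
  • {4,5}:  v_{4} + v_{5} = v_{2} + v_{3}  →  sig = ⟨2 | 1 1⟩
  • {1,2}:  v_{1} + v_{2} = 2·v_{8}  →  sig = ⟨2 | 2⟩
  • {2,5}:  v_{2} + v_{5} = 2·v_{3}  →  sig = ⟨2 | 2⟩
  • {3,4}:  v_{3} + v_{4} = 2·v_{2}  →  sig = ⟨2 | 2⟩
  • {4,6}:  v_{4} + v_{6} = 2·v_{8}  →  sig = ⟨2 | 2⟩
  • {1,4}:  v_{1} + v_{4} = 3·v_{8}  →  sig = ⟨2 | 3⟩

Sorted signature multiset PRS(X):
    ⟨2 | 0⟩
    ⟨2 | 0⟩
    ⟨2 | 0⟩
    ⟨2 | 1⟩
    ⟨2 | 1⟩
    ⟨2 | 1⟩
    ⟨2 | 1⟩
    ⟨2 | 1⟩
    ⟨2 | 1⟩
    ⟨2 | 1⟩
    ⟨2 | 1⟩
    ⟨2 | 1⟩
    ⟨2 | 1⟩
    ⟨2 | 1⟩
    ⟨2 | 1 1⟩
    ⟨2 | 2⟩
    ⟨2 | 2⟩
    ⟨2 | 2⟩
    ⟨2 | 2⟩
    ⟨2 | 3⟩


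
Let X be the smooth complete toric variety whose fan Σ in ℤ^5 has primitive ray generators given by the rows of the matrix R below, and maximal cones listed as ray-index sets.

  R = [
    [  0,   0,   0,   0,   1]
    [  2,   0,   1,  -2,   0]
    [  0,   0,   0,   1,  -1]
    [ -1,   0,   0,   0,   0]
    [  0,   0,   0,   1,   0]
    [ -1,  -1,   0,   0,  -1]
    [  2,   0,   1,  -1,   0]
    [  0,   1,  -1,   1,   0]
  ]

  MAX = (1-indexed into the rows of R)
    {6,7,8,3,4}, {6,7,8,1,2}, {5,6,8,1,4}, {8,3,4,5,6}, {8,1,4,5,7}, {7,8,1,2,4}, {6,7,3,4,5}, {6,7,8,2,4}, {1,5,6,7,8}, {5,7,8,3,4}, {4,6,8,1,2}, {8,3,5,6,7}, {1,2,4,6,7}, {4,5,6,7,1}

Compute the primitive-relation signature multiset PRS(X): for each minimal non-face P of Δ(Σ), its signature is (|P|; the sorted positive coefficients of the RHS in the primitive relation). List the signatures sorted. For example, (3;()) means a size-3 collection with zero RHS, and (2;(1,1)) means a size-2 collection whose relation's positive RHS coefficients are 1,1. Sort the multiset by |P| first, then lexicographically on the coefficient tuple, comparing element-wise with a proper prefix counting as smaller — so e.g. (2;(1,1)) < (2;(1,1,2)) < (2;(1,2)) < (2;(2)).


The 5 primitive collections of Σ (r=8, n=5):

  • {1,3}:  v_{1} + v_{3} = v_{5}  ⇒ sig = (2;(1))
  • {2,5}:  v_{2} + v_{5} = v_{7}  ⇒ sig = (2;(1))
  • {2,3}:  v_{2} + v_{3} = v_{4} + v_{6} + 2·v_{7} + v_{8}  ⇒ sig = (2;(1,1,1,2))
  • {1,4,6,7,8}:  v_{1} + v_{4} + v_{6} + v_{7} + v_{8} = 0  ⇒ sig = (5;())
  • {4,5,6,7,8}:  v_{4} + v_{5} + v_{6} + v_{7} + v_{8} = v_{3}  ⇒ sig = (5;(1))

Hence PRS(X_Σ) =
    |P|=2: 3 collections, coeffs (1), (1), (1,1,1,2)
    |P|=5: 2 collections, coeffs (), (1)


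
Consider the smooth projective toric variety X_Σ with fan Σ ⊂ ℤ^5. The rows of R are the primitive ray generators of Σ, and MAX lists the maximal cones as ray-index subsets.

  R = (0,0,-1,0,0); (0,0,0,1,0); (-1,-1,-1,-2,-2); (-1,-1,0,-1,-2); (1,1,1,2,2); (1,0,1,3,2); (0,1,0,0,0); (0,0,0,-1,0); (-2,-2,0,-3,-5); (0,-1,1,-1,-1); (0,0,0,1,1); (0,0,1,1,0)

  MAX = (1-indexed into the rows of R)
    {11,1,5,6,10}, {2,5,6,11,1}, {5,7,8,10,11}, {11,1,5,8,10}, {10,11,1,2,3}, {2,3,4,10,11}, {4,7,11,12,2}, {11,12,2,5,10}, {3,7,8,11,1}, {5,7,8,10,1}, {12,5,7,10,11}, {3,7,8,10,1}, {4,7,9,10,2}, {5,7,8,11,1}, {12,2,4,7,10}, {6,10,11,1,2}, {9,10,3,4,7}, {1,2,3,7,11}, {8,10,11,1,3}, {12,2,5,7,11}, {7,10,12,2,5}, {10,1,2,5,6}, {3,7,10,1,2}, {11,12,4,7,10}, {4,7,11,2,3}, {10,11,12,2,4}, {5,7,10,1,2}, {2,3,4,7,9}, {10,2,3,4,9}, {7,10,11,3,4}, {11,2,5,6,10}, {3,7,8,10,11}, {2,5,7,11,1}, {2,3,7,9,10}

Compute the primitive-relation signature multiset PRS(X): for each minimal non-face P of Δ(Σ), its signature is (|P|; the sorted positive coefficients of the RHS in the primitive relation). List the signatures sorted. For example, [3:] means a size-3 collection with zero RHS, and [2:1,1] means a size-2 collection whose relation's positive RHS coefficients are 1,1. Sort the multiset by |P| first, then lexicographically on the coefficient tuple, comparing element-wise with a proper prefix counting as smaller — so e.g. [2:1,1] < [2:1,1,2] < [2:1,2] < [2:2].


Δ(Σ) — 12 vertices, 23 min non-faces:

  P={2,8}:  v_{2} + v_{8} = 0  so sig = [2:]
  P={3,5}:  v_{3} + v_{5} = 0  so sig = [2:]
  P={1,12}:  v_{1} + v_{12} = v_{2}  so sig = [2:1]
  P={3,12}:  v_{3} + v_{12} = v_{4}  so sig = [2:1]
  P={4,5}:  v_{4} + v_{5} = v_{12}  so sig = [2:1]
  P={1,4}:  v_{1} + v_{4} = v_{2} + v_{3}  so sig = [2:1,1]
  P={6,7}:  v_{6} + v_{7} = v_{2} + v_{5}  so sig = [2:1,1]
  P={8,12}:  v_{8} + v_{12} = v_{7} + v_{10} + v_{11}  so sig = [2:1,1,1]
  P={3,6}:  v_{3} + v_{6} = v_{1} + v_{2} + v_{10} + v_{11}  so sig = [2:1,1,1,1]
  P={4,8}:  v_{4} + v_{8} = v_{3} + v_{7} + v_{10} + v_{11}  so sig = [2:1,1,1,1]
  P={5,9}:  v_{5} + v_{9} = v_{2} + v_{4} + v_{7} + v_{10}  so sig = [2:1,1,1,1]
  P={6,8}:  v_{6} + v_{8} = v_{1} + v_{5} + v_{10} + v_{11}  so sig = [2:1,1,1,1]
  P={8,9}:  v_{8} + v_{9} = v_{3} + v_{4} + v_{7} + v_{10}  so sig = [2:1,1,1,1]
  P={6,12}:  v_{6} + v_{12} = 2·v_{2} + v_{5} + v_{10} + v_{11}  so sig = [2:1,1,1,2]
  P={9,12}:  v_{9} + v_{12} = v_{2} + 2·v_{4} + v_{7} + v_{10}  so sig = [2:1,1,1,2]
  P={4,6}:  v_{4} + v_{6} = 2·v_{2} + v_{10} + v_{11}  so sig = [2:1,1,2]
  P={6,9}:  v_{6} + v_{9} = 2·v_{2} + v_{4} + v_{10}  so sig = [2:1,1,2]
  P={1,9}:  v_{1} + v_{9} = 2·v_{2} + 2·v_{3} + v_{7} + v_{10}  so sig = [2:1,1,2,2]
  P={9,11}:  v_{9} + v_{11} = 2·v_{4}  so sig = [2:2]
  P={1,7,10,11}:  v_{1} + v_{7} + v_{10} + v_{11} = 0  so sig = [4:]
  P={2,7,10,11}:  v_{2} + v_{7} + v_{10} + v_{11} = v_{12}  so sig = [4:1]
  P={1,2,5,10,11}:  v_{1} + v_{2} + v_{5} + v_{10} + v_{11} = v_{6}  so sig = [5:1]
  P={2,3,4,7,10}:  v_{2} + v_{3} + v_{4} + v_{7} + v_{10} = v_{9}  so sig = [5:1]

Hence PRS(X_Σ) =
[[2:], [2:], [2:1], [2:1], [2:1], [2:1,1], [2:1,1], [2:1,1,1], [2:1,1,1,1], [2:1,1,1,1], [2:1,1,1,1], [2:1,1,1,1], [2:1,1,1,1], [2:1,1,1,2], [2:1,1,1,2], [2:1,1,2], [2:1,1,2], [2:1,1,2,2], [2:2], [4:], [4:1], [5:1], [5:1]]


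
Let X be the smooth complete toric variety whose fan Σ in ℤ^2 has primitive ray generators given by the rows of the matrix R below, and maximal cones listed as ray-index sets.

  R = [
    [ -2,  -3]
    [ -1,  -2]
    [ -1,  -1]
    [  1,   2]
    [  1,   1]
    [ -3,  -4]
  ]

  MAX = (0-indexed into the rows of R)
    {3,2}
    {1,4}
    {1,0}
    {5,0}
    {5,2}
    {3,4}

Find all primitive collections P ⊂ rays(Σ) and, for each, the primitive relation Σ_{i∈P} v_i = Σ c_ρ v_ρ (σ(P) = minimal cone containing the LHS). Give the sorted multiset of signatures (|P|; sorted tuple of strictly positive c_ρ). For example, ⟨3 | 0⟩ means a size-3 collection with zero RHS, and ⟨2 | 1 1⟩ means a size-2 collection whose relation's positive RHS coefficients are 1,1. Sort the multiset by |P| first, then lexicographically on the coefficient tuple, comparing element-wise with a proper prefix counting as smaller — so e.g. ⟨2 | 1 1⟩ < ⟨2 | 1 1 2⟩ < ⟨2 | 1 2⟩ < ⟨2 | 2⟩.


Minimal non-faces — 9 found among 6 rays, 6 max cones:

  P = {1,3}:  v_{1} + v_{3} = 0 — sig = ⟨2 | 0⟩
  P = {2,4}:  v_{2} + v_{4} = 0 — sig = ⟨2 | 0⟩
  P = {0,2}:  v_{0} + v_{2} = v_{5} — sig = ⟨2 | 1⟩
  P = {0,3}:  v_{0} + v_{3} = v_{2} — sig = ⟨2 | 1⟩
  P = {0,4}:  v_{0} + v_{4} = v_{1} — sig = ⟨2 | 1⟩
  P = {1,2}:  v_{1} + v_{2} = v_{0} — sig = ⟨2 | 1⟩
  P = {4,5}:  v_{4} + v_{5} = v_{0} — sig = ⟨2 | 1⟩
  P = {1,5}:  v_{1} + v_{5} = 2·v_{0} — sig = ⟨2 | 2⟩
  P = {3,5}:  v_{3} + v_{5} = 2·v_{2} — sig = ⟨2 | 2⟩

Signatures (|P|; sorted positive RHS coefficients), sorted:
    ⟨2 | 0⟩
    ⟨2 | 0⟩
    ⟨2 | 1⟩
    ⟨2 | 1⟩
    ⟨2 | 1⟩
    ⟨2 | 1⟩
    ⟨2 | 1⟩
    ⟨2 | 2⟩
    ⟨2 | 2⟩


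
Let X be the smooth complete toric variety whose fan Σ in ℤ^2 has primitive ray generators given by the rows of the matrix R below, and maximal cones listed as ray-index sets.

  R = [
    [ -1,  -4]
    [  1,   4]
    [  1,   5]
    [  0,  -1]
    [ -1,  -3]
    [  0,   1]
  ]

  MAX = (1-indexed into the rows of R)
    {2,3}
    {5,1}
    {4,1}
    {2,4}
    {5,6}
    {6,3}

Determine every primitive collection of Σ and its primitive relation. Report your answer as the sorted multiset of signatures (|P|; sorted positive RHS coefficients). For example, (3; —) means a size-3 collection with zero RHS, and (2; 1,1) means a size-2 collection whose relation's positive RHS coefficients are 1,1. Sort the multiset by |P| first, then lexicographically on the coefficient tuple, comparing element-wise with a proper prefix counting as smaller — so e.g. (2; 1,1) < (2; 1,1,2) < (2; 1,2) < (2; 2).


Primitive collections (9):

  • {1,2}:  v_{1} + v_{2} = 0 ; sig = (2; —)
  • {4,6}:  v_{4} + v_{6} = 0 ; sig = (2; —)
  • {1,3}:  v_{1} + v_{3} = v_{6} ; sig = (2; 1)
  • {1,6}:  v_{1} + v_{6} = v_{5} ; sig = (2; 1)
  • {2,5}:  v_{2} + v_{5} = v_{6} ; sig = (2; 1)
  • {2,6}:  v_{2} + v_{6} = v_{3} ; sig = (2; 1)
  • {3,4}:  v_{3} + v_{4} = v_{2} ; sig = (2; 1)
  • {4,5}:  v_{4} + v_{5} = v_{1} ; sig = (2; 1)
  • {3,5}:  v_{3} + v_{5} = 2·v_{6} ; sig = (2; 2)

Hence PRS(X_Σ) =
    (2; —)
    (2; —)
    (2; 1)
    (2; 1)
    (2; 1)
    (2; 1)
    (2; 1)
    (2; 1)
    (2; 2)


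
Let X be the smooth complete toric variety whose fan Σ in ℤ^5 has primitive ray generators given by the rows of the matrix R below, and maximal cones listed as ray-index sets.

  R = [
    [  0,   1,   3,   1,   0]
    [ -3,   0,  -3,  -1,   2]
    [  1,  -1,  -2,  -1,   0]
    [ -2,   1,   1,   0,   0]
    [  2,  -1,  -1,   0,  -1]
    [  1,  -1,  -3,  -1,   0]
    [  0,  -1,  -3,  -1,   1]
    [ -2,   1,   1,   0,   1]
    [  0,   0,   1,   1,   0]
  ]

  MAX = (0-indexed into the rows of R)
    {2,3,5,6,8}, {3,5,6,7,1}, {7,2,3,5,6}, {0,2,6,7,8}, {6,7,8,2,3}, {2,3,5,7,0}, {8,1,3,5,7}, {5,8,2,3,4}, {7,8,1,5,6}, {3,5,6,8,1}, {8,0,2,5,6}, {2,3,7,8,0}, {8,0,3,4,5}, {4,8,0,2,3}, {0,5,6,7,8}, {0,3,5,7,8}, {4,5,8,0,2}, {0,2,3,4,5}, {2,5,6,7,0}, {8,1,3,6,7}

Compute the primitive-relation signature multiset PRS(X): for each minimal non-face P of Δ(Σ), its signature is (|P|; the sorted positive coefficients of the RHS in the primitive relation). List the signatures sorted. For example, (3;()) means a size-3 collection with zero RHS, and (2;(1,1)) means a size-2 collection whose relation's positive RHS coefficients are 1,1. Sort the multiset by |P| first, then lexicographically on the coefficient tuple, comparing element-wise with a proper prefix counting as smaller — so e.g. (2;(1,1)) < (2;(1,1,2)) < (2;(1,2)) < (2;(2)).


9 collections generate NE(X_Σ); each relation:

  {4,7}:  v_{4} + v_{7} = 0 ; sig = (2;())
  {4,6}:  v_{4} + v_{6} = v_{2} + v_{5} + v_{8} ; sig = (2;(1,1,1))
  {1,4}:  v_{1} + v_{4} = v_{3} + v_{5} + v_{6} + v_{8} ; sig = (2;(1,1,1,1))
  {0,1}:  v_{0} + v_{1} = v_{5} + 2·v_{7} + v_{8} ; sig = (2;(1,1,2))
  {1,2}:  v_{1} + v_{2} = v_{3} + 2·v_{6} ; sig = (2;(1,2))
  {0,3,6}:  v_{0} + v_{3} + v_{6} = v_{7} ; sig = (3;(1))
  {2,5,7,8}:  v_{2} + v_{5} + v_{7} + v_{8} = v_{6} ; sig = (4;(1))
  {0,2,3,5,8}:  v_{0} + v_{2} + v_{3} + v_{5} + v_{8} = 0 ; sig = (5;())
  {3,5,6,7,8}:  v_{3} + v_{5} + v_{6} + v_{7} + v_{8} = v_{1} ; sig = (5;(1))

Sorted signature multiset PRS(X):
[(2;()), (2;(1,1,1)), (2;(1,1,1,1)), (2;(1,1,2)), (2;(1,2)), (3;(1)), (4;(1)), (5;()), (5;(1))]


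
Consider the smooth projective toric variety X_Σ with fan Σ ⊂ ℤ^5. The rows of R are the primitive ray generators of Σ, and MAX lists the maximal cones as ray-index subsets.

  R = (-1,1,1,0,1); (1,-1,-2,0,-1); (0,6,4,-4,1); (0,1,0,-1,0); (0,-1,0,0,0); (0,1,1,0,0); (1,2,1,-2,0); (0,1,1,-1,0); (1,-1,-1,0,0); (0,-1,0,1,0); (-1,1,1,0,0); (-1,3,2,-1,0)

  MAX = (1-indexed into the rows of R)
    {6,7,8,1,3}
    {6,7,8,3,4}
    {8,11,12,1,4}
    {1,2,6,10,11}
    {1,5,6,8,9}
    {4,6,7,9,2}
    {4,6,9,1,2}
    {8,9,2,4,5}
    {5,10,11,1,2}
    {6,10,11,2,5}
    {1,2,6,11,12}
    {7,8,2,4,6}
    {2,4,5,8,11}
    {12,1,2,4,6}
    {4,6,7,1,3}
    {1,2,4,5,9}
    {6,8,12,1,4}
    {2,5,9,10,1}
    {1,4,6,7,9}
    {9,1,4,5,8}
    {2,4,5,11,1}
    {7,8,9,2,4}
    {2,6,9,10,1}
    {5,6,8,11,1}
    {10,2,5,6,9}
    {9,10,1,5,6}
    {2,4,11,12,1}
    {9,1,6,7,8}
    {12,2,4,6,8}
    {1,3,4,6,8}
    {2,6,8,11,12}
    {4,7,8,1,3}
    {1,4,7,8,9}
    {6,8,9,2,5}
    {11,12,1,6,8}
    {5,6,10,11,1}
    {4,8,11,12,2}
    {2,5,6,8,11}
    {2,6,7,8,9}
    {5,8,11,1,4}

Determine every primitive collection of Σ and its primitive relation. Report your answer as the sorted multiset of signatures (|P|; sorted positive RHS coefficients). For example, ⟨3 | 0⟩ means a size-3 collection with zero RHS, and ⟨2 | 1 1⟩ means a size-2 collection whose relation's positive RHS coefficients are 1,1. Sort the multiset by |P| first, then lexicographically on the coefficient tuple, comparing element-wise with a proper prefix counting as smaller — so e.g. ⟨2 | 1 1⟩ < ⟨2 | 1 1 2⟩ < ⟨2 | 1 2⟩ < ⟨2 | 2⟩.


Primitive collections (23):

  {4,10}:  v_{4} + v_{10} = 0  ⇒ sig = ⟨2 | 0⟩
  {9,11}:  v_{9} + v_{11} = 0  ⇒ sig = ⟨2 | 0⟩
  {5,12}:  v_{5} + v_{12} = v_{8} + v_{11}  ⇒ sig = ⟨2 | 1 1⟩
  {8,10}:  v_{8} + v_{10} = v_{5} + v_{6}  ⇒ sig = ⟨2 | 1 1⟩
  {9,12}:  v_{9} + v_{12} = v_{4} + v_{6}  ⇒ sig = ⟨2 | 1 1⟩
  {10,12}:  v_{10} + v_{12} = v_{6} + v_{11}  ⇒ sig = ⟨2 | 1 1⟩
  {7,10}:  v_{7} + v_{10} = v_{6} + v_{8} + v_{9}  ⇒ sig = ⟨2 | 1 1 1⟩
  {7,11}:  v_{7} + v_{11} = v_{4} + v_{6} + v_{8}  ⇒ sig = ⟨2 | 1 1 1⟩
  {3,10}:  v_{3} + v_{10} = v_{1} + v_{6} + v_{7} + v_{8}  ⇒ sig = ⟨2 | 1 1 1 1⟩
  {2,3}:  v_{2} + v_{3} = 2·v_{4} + v_{6} + v_{7}  ⇒ sig = ⟨2 | 1 1 2⟩
  {3,5}:  v_{3} + v_{5} = v_{1} + v_{7} + 2·v_{8}  ⇒ sig = ⟨2 | 1 1 2⟩
  {3,9}:  v_{3} + v_{9} = v_{1} + 2·v_{7}  ⇒ sig = ⟨2 | 1 2⟩
  {5,7}:  v_{5} + v_{7} = 2·v_{8} + v_{9}  ⇒ sig = ⟨2 | 1 2⟩
  {7,12}:  v_{7} + v_{12} = 2·v_{4} + 2·v_{6} + v_{8}  ⇒ sig = ⟨2 | 1 2 2⟩
  {3,11}:  v_{3} + v_{11} = v_{1} + 2·v_{4} + 2·v_{6} + 2·v_{8}  ⇒ sig = ⟨2 | 1 2 2 2⟩
  {3,12}:  v_{3} + v_{12} = v_{1} + 3·v_{4} + 3·v_{6} + 2·v_{8}  ⇒ sig = ⟨2 | 1 2 3 3⟩
  {1,2,8}:  v_{1} + v_{2} + v_{8} = v_{4}  ⇒ sig = ⟨3 | 1⟩
  {4,5,6}:  v_{4} + v_{5} + v_{6} = v_{8}  ⇒ sig = ⟨3 | 1⟩
  {4,6,11}:  v_{4} + v_{6} + v_{11} = v_{12}  ⇒ sig = ⟨3 | 1⟩
  {1,2,7}:  v_{1} + v_{2} + v_{7} = 2·v_{4} + v_{6} + v_{9}  ⇒ sig = ⟨3 | 1 1 2⟩
  {1,2,5,6}:  v_{1} + v_{2} + v_{5} + v_{6} = 0  ⇒ sig = ⟨4 | 0⟩
  {4,6,8,9}:  v_{4} + v_{6} + v_{8} + v_{9} = v_{7}  ⇒ sig = ⟨4 | 1⟩
  {1,4,6,7,8}:  v_{1} + v_{4} + v_{6} + v_{7} + v_{8} = v_{3}  ⇒ sig = ⟨5 | 1⟩

Sorted signature multiset PRS(X):
{ ⟨2 | 0⟩ ×2,  ⟨2 | 1 1⟩ ×4,  ⟨2 | 1 1 1⟩ ×2,  ⟨2 | 1 1 1 1⟩,  ⟨2 | 1 1 2⟩ ×2,  ⟨2 | 1 2⟩ ×2,  ⟨2 | 1 2 2⟩,  ⟨2 | 1 2 2 2⟩,  ⟨2 | 1 2 3 3⟩,  ⟨3 | 1⟩ ×3,  ⟨3 | 1 1 2⟩,  ⟨4 | 0⟩,  ⟨4 | 1⟩,  ⟨5 | 1⟩ }


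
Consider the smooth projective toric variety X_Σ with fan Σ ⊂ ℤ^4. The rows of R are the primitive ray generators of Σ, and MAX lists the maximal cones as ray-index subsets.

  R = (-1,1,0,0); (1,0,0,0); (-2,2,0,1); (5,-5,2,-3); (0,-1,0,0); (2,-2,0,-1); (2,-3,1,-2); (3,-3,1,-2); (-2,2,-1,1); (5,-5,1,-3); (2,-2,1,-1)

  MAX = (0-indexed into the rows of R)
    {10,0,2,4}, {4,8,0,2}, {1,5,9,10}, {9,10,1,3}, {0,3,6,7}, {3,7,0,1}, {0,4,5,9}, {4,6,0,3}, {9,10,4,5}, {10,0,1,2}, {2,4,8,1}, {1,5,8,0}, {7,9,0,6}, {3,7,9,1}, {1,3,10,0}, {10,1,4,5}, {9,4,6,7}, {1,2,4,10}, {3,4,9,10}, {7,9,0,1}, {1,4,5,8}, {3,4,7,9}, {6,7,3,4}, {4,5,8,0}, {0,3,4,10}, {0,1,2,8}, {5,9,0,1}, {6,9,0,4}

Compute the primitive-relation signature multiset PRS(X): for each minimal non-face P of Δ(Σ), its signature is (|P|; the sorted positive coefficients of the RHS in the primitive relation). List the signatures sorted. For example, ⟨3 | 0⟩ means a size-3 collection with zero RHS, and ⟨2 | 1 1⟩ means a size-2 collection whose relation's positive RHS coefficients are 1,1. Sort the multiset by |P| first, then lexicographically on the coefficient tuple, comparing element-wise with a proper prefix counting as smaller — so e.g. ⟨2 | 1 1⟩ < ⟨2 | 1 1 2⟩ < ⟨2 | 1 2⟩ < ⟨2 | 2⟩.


25 collections generate NE(X_Σ); each relation:

  P = {2,5}:  v_{2} + v_{5} = 0  so sig = ⟨2 | 0⟩
  P = {8,10}:  v_{8} + v_{10} = 0  so sig = ⟨2 | 0⟩
  P = {1,6}:  v_{1} + v_{6} = v_{7}  so sig = ⟨2 | 1⟩
  P = {2,9}:  v_{2} + v_{9} = v_{7}  so sig = ⟨2 | 1⟩
  P = {3,8}:  v_{3} + v_{8} = v_{7}  so sig = ⟨2 | 1⟩
  P = {5,7}:  v_{5} + v_{7} = v_{9}  so sig = ⟨2 | 1⟩
  P = {7,10}:  v_{7} + v_{10} = v_{3}  so sig = ⟨2 | 1⟩
  P = {2,7}:  v_{2} + v_{7} = v_{0} + v_{10}  so sig = ⟨2 | 1 1⟩
  P = {3,5}:  v_{3} + v_{5} = v_{9} + v_{10}  so sig = ⟨2 | 1 1⟩
  P = {7,8}:  v_{7} + v_{8} = v_{0} + v_{5}  so sig = ⟨2 | 1 1⟩
  P = {5,6}:  v_{5} + v_{6} = v_{0} + v_{4} + v_{9}  so sig = ⟨2 | 1 1 1⟩
  P = {6,10}:  v_{6} + v_{10} = v_{0} + v_{3} + v_{4}  so sig = ⟨2 | 1 1 1⟩
  P = {2,6}:  v_{2} + v_{6} = 2·v_{0} + v_{4} + v_{10}  so sig = ⟨2 | 1 1 2⟩
  P = {6,8}:  v_{6} + v_{8} = 2·v_{0} + v_{4} + v_{5}  so sig = ⟨2 | 1 1 2⟩
  P = {2,3}:  v_{2} + v_{3} = v_{0} + 2·v_{10}  so sig = ⟨2 | 1 2⟩
  P = {8,9}:  v_{8} + v_{9} = v_{0} + 2·v_{5}  so sig = ⟨2 | 1 2⟩
  P = {0,1,4}:  v_{0} + v_{1} + v_{4} = 0  so sig = ⟨3 | 0⟩
  P = {0,4,7}:  v_{0} + v_{4} + v_{7} = v_{6}  so sig = ⟨3 | 1⟩
  P = {0,5,10}:  v_{0} + v_{5} + v_{10} = v_{7}  so sig = ⟨3 | 1⟩
  P = {1,4,7}:  v_{1} + v_{4} + v_{7} = v_{5} + v_{10}  so sig = ⟨3 | 1 1⟩
  P = {1,3,4}:  v_{1} + v_{3} + v_{4} = v_{5} + 2·v_{10}  so sig = ⟨3 | 1 2⟩
  P = {1,4,9}:  v_{1} + v_{4} + v_{9} = 2·v_{5} + v_{10}  so sig = ⟨3 | 1 2⟩
  P = {3,6,9}:  v_{3} + v_{6} + v_{9} = v_{4} + 4·v_{7}  so sig = ⟨3 | 1 4⟩
  P = {0,9,10}:  v_{0} + v_{9} + v_{10} = 2·v_{7}  so sig = ⟨3 | 2⟩
  P = {0,3,9}:  v_{0} + v_{3} + v_{9} = 3·v_{7}  so sig = ⟨3 | 3⟩

Hence PRS(X_Σ) =
    |P|=2: 16 collections, coeffs (), (), (1), (1), (1), (1), (1), (1,1), (1,1), (1,1), (1,1,1), (1,1,1), (1,1,2), (1,1,2), (1,2), (1,2)
    |P|=3: 9 collections, coeffs (), (1), (1), (1,1), (1,2), (1,2), (1,4), (2), (3)


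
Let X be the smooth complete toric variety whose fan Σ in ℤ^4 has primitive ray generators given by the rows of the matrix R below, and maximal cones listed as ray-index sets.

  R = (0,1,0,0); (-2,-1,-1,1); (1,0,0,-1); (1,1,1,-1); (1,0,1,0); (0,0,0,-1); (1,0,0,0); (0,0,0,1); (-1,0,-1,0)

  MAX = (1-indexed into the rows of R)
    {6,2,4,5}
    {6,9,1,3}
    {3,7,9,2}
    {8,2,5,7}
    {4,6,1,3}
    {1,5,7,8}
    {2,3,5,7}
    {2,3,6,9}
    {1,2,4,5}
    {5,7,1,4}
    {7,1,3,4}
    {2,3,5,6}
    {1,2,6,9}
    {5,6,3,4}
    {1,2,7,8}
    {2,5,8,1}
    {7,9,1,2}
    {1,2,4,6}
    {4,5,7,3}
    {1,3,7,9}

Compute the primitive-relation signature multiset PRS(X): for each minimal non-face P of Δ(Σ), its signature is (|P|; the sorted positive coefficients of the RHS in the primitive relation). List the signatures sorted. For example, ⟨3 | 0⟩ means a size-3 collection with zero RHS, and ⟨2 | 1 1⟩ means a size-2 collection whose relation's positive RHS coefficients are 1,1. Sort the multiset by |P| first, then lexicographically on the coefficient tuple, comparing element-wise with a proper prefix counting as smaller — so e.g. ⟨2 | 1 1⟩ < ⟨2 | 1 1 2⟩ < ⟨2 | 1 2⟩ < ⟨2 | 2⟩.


Δ(Σ) — 9 vertices, 13 min non-faces:

  P = {5,9}:  v_{5} + v_{9} = 0  so sig = ⟨2 | 0⟩
  P = {6,8}:  v_{6} + v_{8} = 0  so sig = ⟨2 | 0⟩
  P = {3,8}:  v_{3} + v_{8} = v_{7}  so sig = ⟨2 | 1⟩
  P = {6,7}:  v_{6} + v_{7} = v_{3}  so sig = ⟨2 | 1⟩
  P = {4,8}:  v_{4} + v_{8} = v_{1} + v_{5}  so sig = ⟨2 | 1 1⟩
  P = {4,9}:  v_{4} + v_{9} = v_{1} + v_{6}  so sig = ⟨2 | 1 1⟩
  P = {8,9}:  v_{8} + v_{9} = v_{1} + v_{2} + v_{7}  so sig = ⟨2 | 1 1 1⟩
  P = {2,4,7}:  v_{2} + v_{4} + v_{7} = 0  so sig = ⟨3 | 0⟩
  P = {1,2,3}:  v_{1} + v_{2} + v_{3} = v_{9}  so sig = ⟨3 | 1⟩
  P = {1,5,6}:  v_{1} + v_{5} + v_{6} = v_{4}  so sig = ⟨3 | 1⟩
  P = {2,3,4}:  v_{2} + v_{3} + v_{4} = v_{6}  so sig = ⟨3 | 1⟩
  P = {1,3,5}:  v_{1} + v_{3} + v_{5} = v_{4} + v_{7}  so sig = ⟨3 | 1 1⟩
  P = {1,2,5,7}:  v_{1} + v_{2} + v_{5} + v_{7} = v_{8}  so sig = ⟨4 | 1⟩

Hence PRS(X_Σ) =
    ⟨2 | 0⟩
    ⟨2 | 0⟩
    ⟨2 | 1⟩
    ⟨2 | 1⟩
    ⟨2 | 1 1⟩
    ⟨2 | 1 1⟩
    ⟨2 | 1 1 1⟩
    ⟨3 | 0⟩
    ⟨3 | 1⟩
    ⟨3 | 1⟩
    ⟨3 | 1⟩
    ⟨3 | 1 1⟩
    ⟨4 | 1⟩


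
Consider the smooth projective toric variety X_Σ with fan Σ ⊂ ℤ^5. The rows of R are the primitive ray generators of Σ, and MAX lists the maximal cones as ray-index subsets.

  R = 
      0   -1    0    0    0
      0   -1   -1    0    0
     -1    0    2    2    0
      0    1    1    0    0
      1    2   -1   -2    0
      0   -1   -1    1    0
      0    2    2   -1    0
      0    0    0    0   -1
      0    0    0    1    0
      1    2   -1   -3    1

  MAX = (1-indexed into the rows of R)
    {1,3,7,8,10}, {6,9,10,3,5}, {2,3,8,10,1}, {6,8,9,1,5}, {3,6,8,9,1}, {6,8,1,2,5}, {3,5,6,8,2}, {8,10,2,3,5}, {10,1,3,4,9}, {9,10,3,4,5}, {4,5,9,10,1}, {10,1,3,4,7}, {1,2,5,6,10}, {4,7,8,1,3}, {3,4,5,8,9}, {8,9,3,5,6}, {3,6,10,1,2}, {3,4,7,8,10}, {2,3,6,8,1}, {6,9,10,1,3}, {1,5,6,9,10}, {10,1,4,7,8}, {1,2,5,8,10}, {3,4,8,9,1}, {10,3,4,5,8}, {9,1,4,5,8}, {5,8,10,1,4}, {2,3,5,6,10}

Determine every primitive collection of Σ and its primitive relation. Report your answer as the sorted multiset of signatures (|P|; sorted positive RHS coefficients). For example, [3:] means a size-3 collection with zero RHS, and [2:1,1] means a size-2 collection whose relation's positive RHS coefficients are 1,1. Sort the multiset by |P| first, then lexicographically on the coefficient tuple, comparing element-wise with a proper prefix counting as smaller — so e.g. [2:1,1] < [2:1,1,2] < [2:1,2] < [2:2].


11 minimal non-faces of Δ(Σ) (on 10 rays):

  {2,4}:  v_{2} + v_{4} = 0 — sig = [2:]
  {2,9}:  v_{2} + v_{9} = v_{6} — sig = [2:1]
  {4,6}:  v_{4} + v_{6} = v_{9} — sig = [2:1]
  {6,7}:  v_{6} + v_{7} = v_{4} — sig = [2:1]
  {2,7}:  v_{2} + v_{7} = v_{1} + v_{3} + v_{8} + v_{10} — sig = [2:1,1,1,1]
  {5,7}:  v_{5} + v_{7} = 2·v_{4} + v_{8} + v_{10} — sig = [2:1,1,2]
  {7,9}:  v_{7} + v_{9} = 2·v_{4} — sig = [2:2]
  {1,3,5}:  v_{1} + v_{3} + v_{5} = v_{4} — sig = [3:1]
  {8,9,10}:  v_{8} + v_{9} + v_{10} = v_{5} — sig = [3:1]
  {6,8,10}:  v_{6} + v_{8} + v_{10} = v_{2} + v_{5} — sig = [3:1,1]
  {1,3,4,8,10}:  v_{1} + v_{3} + v_{4} + v_{8} + v_{10} = v_{7} — sig = [5:1]

so the primitive-relation signature multiset is
{ [2:],  [2:1] ×3,  [2:1,1,1,1],  [2:1,1,2],  [2:2],  [3:1] ×2,  [3:1,1],  [5:1] }


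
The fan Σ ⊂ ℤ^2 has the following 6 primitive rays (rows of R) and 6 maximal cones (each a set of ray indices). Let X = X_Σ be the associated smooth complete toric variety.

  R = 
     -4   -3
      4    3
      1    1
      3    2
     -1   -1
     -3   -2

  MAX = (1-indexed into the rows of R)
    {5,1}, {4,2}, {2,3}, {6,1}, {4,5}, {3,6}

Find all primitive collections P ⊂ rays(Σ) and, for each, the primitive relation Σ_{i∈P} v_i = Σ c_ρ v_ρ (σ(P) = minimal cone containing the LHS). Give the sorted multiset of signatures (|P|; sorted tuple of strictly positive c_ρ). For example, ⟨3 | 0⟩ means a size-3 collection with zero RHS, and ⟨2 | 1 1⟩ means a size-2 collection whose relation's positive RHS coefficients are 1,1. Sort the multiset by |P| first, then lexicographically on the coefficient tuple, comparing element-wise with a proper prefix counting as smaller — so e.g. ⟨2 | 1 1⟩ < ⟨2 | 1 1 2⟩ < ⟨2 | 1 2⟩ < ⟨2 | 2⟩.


9 minimal non-faces of Δ(Σ) (on 6 rays):

  {1,2}:  v_{1} + v_{2} = 0  ⇒ sig = ⟨2 | 0⟩
  {3,5}:  v_{3} + v_{5} = 0  ⇒ sig = ⟨2 | 0⟩
  {4,6}:  v_{4} + v_{6} = 0  ⇒ sig = ⟨2 | 0⟩
  {1,3}:  v_{1} + v_{3} = v_{6}  ⇒ sig = ⟨2 | 1⟩
  {1,4}:  v_{1} + v_{4} = v_{5}  ⇒ sig = ⟨2 | 1⟩
  {2,5}:  v_{2} + v_{5} = v_{4}  ⇒ sig = ⟨2 | 1⟩
  {2,6}:  v_{2} + v_{6} = v_{3}  ⇒ sig = ⟨2 | 1⟩
  {3,4}:  v_{3} + v_{4} = v_{2}  ⇒ sig = ⟨2 | 1⟩
  {5,6}:  v_{5} + v_{6} = v_{1}  ⇒ sig = ⟨2 | 1⟩

Hence PRS(X_Σ) =
    ⟨2 | 0⟩
    ⟨2 | 0⟩
    ⟨2 | 0⟩
    ⟨2 | 1⟩
    ⟨2 | 1⟩
    ⟨2 | 1⟩
    ⟨2 | 1⟩
    ⟨2 | 1⟩
    ⟨2 | 1⟩


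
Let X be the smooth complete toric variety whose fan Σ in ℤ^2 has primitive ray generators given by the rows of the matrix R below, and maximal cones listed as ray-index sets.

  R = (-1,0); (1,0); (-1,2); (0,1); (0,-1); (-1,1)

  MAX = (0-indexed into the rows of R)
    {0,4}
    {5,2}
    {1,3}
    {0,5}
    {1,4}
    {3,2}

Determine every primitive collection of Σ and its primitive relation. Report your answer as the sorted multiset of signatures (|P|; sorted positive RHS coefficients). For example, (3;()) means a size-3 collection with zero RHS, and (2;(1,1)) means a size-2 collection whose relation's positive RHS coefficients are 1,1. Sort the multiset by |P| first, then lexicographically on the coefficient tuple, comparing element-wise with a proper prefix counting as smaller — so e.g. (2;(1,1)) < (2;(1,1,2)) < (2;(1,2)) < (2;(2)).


9 collections generate NE(X_Σ); each relation:

  {0,1}:  v_{0} + v_{1} = 0  ⇒ sig = (2;())
  {3,4}:  v_{3} + v_{4} = 0  ⇒ sig = (2;())
  {0,3}:  v_{0} + v_{3} = v_{5}  ⇒ sig = (2;(1))
  {1,5}:  v_{1} + v_{5} = v_{3}  ⇒ sig = (2;(1))
  {2,4}:  v_{2} + v_{4} = v_{5}  ⇒ sig = (2;(1))
  {3,5}:  v_{3} + v_{5} = v_{2}  ⇒ sig = (2;(1))
  {4,5}:  v_{4} + v_{5} = v_{0}  ⇒ sig = (2;(1))
  {0,2}:  v_{0} + v_{2} = 2·v_{5}  ⇒ sig = (2;(2))
  {1,2}:  v_{1} + v_{2} = 2·v_{3}  ⇒ sig = (2;(2))

so the primitive-relation signature multiset is
{ (2;()) ×2,  (2;(1)) ×5,  (2;(2)) ×2 }


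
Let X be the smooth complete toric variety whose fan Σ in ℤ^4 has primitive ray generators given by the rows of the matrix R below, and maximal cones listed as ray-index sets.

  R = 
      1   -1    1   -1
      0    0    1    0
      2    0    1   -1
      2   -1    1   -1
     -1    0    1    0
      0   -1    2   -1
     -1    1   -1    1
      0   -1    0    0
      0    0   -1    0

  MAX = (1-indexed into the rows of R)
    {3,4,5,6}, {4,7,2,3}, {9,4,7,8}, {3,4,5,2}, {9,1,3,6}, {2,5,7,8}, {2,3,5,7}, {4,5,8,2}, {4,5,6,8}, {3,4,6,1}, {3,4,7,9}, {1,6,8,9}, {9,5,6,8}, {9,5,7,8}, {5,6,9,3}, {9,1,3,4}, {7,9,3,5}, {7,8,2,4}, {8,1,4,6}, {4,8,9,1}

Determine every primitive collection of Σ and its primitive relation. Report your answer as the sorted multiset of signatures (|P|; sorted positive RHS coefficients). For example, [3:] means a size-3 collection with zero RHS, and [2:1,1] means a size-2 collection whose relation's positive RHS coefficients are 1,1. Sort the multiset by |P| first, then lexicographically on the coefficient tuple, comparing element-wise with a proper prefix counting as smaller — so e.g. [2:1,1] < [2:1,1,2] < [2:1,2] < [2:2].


The 10 primitive collections of Σ (r=9, n=4):

  • {1,7}:  v_{1} + v_{7} = 0 — sig = [2:]
  • {2,9}:  v_{2} + v_{9} = 0 — sig = [2:]
  • {1,5}:  v_{1} + v_{5} = v_{6} — sig = [2:1]
  • {3,8}:  v_{3} + v_{8} = v_{4} — sig = [2:1]
  • {6,7}:  v_{6} + v_{7} = v_{5} — sig = [2:1]
  • {1,2}:  v_{1} + v_{2} = v_{4} + v_{5} — sig = [2:1,1]
  • {2,6}:  v_{2} + v_{6} = v_{4} + 2·v_{5} — sig = [2:1,2]
  • {4,5,7}:  v_{4} + v_{5} + v_{7} = v_{2} — sig = [3:1]
  • {4,5,9}:  v_{4} + v_{5} + v_{9} = v_{1} — sig = [3:1]
  • {4,6,9}:  v_{4} + v_{6} + v_{9} = 2·v_{1} — sig = [3:2]

so the primitive-relation signature multiset is
{ [2:] ×2,  [2:1] ×3,  [2:1,1],  [2:1,2],  [3:1] ×2,  [3:2] }


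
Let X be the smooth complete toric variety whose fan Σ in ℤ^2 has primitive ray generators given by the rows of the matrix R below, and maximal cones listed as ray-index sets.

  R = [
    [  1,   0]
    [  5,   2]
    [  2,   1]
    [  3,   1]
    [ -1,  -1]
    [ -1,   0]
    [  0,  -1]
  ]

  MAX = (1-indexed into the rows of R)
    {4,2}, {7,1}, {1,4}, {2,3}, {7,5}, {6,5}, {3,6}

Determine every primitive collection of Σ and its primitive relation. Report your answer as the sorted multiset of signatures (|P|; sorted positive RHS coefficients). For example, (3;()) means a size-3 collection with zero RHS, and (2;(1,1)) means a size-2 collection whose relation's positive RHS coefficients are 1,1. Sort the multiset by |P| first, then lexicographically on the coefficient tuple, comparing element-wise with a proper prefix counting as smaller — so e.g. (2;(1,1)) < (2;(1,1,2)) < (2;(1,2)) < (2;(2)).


Δ(Σ) — 7 vertices, 14 min non-faces:

  P={1,6}:  v_{1} + v_{6} = 0 ; sig = (2;())
  P={1,3}:  v_{1} + v_{3} = v_{4} ; sig = (2;(1))
  P={1,5}:  v_{1} + v_{5} = v_{7} ; sig = (2;(1))
  P={3,4}:  v_{3} + v_{4} = v_{2} ; sig = (2;(1))
  P={3,5}:  v_{3} + v_{5} = v_{1} ; sig = (2;(1))
  P={4,6}:  v_{4} + v_{6} = v_{3} ; sig = (2;(1))
  P={6,7}:  v_{6} + v_{7} = v_{5} ; sig = (2;(1))
  P={2,5}:  v_{2} + v_{5} = v_{1} + v_{4} ; sig = (2;(1,1))
  P={2,7}:  v_{2} + v_{7} = 2·v_{1} + v_{4} ; sig = (2;(1,2))
  P={1,2}:  v_{1} + v_{2} = 2·v_{4} ; sig = (2;(2))
  P={2,6}:  v_{2} + v_{6} = 2·v_{3} ; sig = (2;(2))
  P={3,7}:  v_{3} + v_{7} = 2·v_{1} ; sig = (2;(2))
  P={4,5}:  v_{4} + v_{5} = 2·v_{1} ; sig = (2;(2))
  P={4,7}:  v_{4} + v_{7} = 3·v_{1} ; sig = (2;(3))

Sorted signature multiset PRS(X):
[(2;()), (2;(1)), (2;(1)), (2;(1)), (2;(1)), (2;(1)), (2;(1)), (2;(1,1)), (2;(1,2)), (2;(2)), (2;(2)), (2;(2)), (2;(2)), (2;(3))]


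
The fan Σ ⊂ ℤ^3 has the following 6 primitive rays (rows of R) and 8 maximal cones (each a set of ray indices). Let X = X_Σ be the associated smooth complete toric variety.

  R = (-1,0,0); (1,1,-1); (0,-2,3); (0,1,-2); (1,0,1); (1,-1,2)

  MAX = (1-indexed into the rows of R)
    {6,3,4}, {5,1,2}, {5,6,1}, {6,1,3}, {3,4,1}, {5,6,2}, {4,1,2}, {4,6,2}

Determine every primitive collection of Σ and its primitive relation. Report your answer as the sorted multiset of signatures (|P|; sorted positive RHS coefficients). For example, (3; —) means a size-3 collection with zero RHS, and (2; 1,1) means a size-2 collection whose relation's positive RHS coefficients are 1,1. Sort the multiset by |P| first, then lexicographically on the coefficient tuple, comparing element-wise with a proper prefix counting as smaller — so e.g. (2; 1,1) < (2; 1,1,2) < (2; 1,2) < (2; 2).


5 minimal non-faces of Δ(Σ) (on 6 rays):

  {2,3}:  v_{2} + v_{3} = v_{6}  →  sig = (2; 1)
  {4,5}:  v_{4} + v_{5} = v_{2}  →  sig = (2; 1)
  {3,5}:  v_{3} + v_{5} = v_{1} + 2·v_{6}  →  sig = (2; 1,2)
  {1,4,6}:  v_{1} + v_{4} + v_{6} = 0  →  sig = (3; —)
  {1,2,6}:  v_{1} + v_{2} + v_{6} = v_{5}  →  sig = (3; 1)

Sorted signature multiset PRS(X):
{ (2; 1) ×2,  (2; 1,2),  (3; —),  (3; 1) }


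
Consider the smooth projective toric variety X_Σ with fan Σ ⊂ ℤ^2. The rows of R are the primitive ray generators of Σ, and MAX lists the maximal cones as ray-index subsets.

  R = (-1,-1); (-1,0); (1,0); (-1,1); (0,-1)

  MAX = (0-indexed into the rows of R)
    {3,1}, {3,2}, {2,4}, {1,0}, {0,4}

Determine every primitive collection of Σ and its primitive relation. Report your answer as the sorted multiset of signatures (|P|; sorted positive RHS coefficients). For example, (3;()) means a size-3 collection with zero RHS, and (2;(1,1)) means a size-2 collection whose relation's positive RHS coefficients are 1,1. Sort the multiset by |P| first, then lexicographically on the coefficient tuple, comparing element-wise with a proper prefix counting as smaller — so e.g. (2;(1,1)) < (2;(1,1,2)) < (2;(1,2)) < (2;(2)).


5 minimal non-faces of Δ(Σ) (on 5 rays):

  • {1,2}:  v_{1} + v_{2} = 0  →  sig = (2;())
  • {0,2}:  v_{0} + v_{2} = v_{4}  →  sig = (2;(1))
  • {1,4}:  v_{1} + v_{4} = v_{0}  →  sig = (2;(1))
  • {3,4}:  v_{3} + v_{4} = v_{1}  →  sig = (2;(1))
  • {0,3}:  v_{0} + v_{3} = 2·v_{1}  →  sig = (2;(2))

Signatures (|P|; sorted positive RHS coefficients), sorted:
    |P|=2: 5 collections, coeffs (), (1), (1), (1), (2)


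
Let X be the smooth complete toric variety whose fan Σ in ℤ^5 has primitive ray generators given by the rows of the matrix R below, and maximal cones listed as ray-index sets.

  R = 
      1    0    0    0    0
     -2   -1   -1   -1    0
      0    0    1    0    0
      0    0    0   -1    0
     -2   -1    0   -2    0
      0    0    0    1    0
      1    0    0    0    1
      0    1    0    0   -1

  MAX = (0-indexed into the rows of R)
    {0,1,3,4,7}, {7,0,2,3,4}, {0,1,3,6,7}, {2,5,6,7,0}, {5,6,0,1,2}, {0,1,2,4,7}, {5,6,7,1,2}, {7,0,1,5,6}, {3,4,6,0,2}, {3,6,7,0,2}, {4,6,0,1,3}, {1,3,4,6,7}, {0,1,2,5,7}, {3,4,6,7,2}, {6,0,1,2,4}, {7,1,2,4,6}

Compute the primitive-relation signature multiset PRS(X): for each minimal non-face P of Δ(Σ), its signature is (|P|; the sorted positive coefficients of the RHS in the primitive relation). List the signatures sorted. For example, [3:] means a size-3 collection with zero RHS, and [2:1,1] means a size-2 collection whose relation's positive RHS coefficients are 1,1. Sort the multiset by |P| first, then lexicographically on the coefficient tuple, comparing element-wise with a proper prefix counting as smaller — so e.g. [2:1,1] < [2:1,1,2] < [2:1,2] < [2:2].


Σ has 5 primitive collections:

  {3,5}:  v_{3} + v_{5} = 0 — sig = [2:]
  {4,5}:  v_{4} + v_{5} = v_{1} + v_{2} — sig = [2:1,1]
  {1,2,3}:  v_{1} + v_{2} + v_{3} = v_{4} — sig = [3:1]
  {0,4,6,7}:  v_{0} + v_{4} + v_{6} + v_{7} = 2·v_{3} — sig = [4:2]
  {0,1,2,6,7}:  v_{0} + v_{1} + v_{2} + v_{6} + v_{7} = v_{3} — sig = [5:1]

Hence PRS(X_Σ) =
    [2:]
    [2:1,1]
    [3:1]
    [4:2]
    [5:1]


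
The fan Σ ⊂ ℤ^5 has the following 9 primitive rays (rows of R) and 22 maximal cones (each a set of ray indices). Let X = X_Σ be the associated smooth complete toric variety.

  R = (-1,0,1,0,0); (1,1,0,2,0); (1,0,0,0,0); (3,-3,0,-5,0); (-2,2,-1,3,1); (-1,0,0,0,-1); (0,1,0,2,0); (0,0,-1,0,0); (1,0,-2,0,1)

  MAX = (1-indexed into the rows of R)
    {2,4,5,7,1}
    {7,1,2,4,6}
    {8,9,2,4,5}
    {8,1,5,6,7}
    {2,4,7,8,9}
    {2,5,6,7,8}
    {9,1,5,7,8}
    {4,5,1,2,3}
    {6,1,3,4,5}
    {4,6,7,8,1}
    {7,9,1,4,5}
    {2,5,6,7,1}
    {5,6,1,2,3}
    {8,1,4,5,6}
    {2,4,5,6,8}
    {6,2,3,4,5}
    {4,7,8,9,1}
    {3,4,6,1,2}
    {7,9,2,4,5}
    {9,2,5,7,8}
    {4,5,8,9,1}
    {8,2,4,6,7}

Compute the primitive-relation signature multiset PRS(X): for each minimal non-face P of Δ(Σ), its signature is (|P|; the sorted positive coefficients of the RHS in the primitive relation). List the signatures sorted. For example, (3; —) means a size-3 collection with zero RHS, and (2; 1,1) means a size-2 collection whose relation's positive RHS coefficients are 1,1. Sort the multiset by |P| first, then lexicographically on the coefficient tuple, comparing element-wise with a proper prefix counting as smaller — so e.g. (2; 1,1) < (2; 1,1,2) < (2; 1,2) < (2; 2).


|primitive collections| = 9. Relations:

  P = {3,7}:  v_{3} + v_{7} = v_{2}  so sig = (2; 1)
  P = {3,8}:  v_{3} + v_{8} = v_{2} + v_{4} + v_{5} + v_{6}  so sig = (2; 1,1,1,1)
  P = {3,9}:  v_{3} + v_{9} = v_{2} + v_{4} + v_{5} + v_{8}  so sig = (2; 1,1,1,1)
  P = {6,9}:  v_{6} + v_{9} = 2·v_{8}  so sig = (2; 2)
  P = {1,2,8}:  v_{1} + v_{2} + v_{8} = v_{7}  so sig = (3; 1)
  P = {1,2,9}:  v_{1} + v_{2} + v_{9} = v_{4} + v_{5} + 2·v_{7}  so sig = (3; 1,1,2)
  P = {4,5,6,7}:  v_{4} + v_{5} + v_{6} + v_{7} = v_{8}  so sig = (4; 1)
  P = {4,5,7,8}:  v_{4} + v_{5} + v_{7} + v_{8} = v_{9}  so sig = (4; 1)
  P = {1,2,4,5,6}:  v_{1} + v_{2} + v_{4} + v_{5} + v_{6} = 0  so sig = (5; —)

Signatures (|P|; sorted positive RHS coefficients), sorted:
{ (2; 1),  (2; 1,1,1,1) ×2,  (2; 2),  (3; 1),  (3; 1,1,2),  (4; 1) ×2,  (5; —) }


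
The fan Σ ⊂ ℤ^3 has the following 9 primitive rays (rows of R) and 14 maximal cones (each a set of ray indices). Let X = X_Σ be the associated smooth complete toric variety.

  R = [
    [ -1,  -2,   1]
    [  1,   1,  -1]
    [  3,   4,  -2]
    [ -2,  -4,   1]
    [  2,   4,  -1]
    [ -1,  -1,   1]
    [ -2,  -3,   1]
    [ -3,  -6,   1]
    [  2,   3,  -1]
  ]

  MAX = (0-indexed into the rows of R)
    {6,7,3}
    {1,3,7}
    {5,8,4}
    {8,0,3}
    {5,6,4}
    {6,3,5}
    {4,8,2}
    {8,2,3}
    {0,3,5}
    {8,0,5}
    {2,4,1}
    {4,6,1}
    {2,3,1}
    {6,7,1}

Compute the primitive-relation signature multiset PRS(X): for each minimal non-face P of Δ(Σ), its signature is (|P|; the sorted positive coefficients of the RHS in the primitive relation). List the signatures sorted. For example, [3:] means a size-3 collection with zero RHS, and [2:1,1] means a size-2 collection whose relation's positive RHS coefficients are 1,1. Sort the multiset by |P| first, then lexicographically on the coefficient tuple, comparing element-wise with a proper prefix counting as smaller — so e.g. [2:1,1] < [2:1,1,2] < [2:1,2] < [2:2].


17 collections generate NE(X_Σ); each relation:

  • {1,5}:  v_{1} + v_{5} = 0  ⇒ sig = [2:]
  • {3,4}:  v_{3} + v_{4} = 0  ⇒ sig = [2:]
  • {6,8}:  v_{6} + v_{8} = 0  ⇒ sig = [2:]
  • {1,8}:  v_{1} + v_{8} = v_{2}  ⇒ sig = [2:1]
  • {2,5}:  v_{2} + v_{5} = v_{8}  ⇒ sig = [2:1]
  • {2,6}:  v_{2} + v_{6} = v_{1}  ⇒ sig = [2:1]
  • {0,1}:  v_{0} + v_{1} = v_{3} + v_{8}  ⇒ sig = [2:1,1]
  • {0,4}:  v_{0} + v_{4} = v_{5} + v_{8}  ⇒ sig = [2:1,1]
  • {0,6}:  v_{0} + v_{6} = v_{3} + v_{5}  ⇒ sig = [2:1,1]
  • {4,7}:  v_{4} + v_{7} = v_{1} + v_{6}  ⇒ sig = [2:1,1]
  • {5,7}:  v_{5} + v_{7} = v_{3} + v_{6}  ⇒ sig = [2:1,1]
  • {7,8}:  v_{7} + v_{8} = v_{1} + v_{3}  ⇒ sig = [2:1,1]
  • {0,2}:  v_{0} + v_{2} = v_{3} + 2·v_{8}  ⇒ sig = [2:1,2]
  • {2,7}:  v_{2} + v_{7} = 2·v_{1} + v_{3}  ⇒ sig = [2:1,2]
  • {0,7}:  v_{0} + v_{7} = 2·v_{3}  ⇒ sig = [2:2]
  • {1,3,6}:  v_{1} + v_{3} + v_{6} = v_{7}  ⇒ sig = [3:1]
  • {3,5,8}:  v_{3} + v_{5} + v_{8} = v_{0}  ⇒ sig = [3:1]

so the primitive-relation signature multiset is
    |P|=2: 15 collections, coeffs (), (), (), (1), (1), (1), (1,1), (1,1), (1,1), (1,1), (1,1), (1,1), (1,2), (1,2), (2)
    |P|=3: 2 collections, coeffs (1), (1)
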